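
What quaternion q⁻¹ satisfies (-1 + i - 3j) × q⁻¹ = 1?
-0.0909 - 0.0909i + 0.2727j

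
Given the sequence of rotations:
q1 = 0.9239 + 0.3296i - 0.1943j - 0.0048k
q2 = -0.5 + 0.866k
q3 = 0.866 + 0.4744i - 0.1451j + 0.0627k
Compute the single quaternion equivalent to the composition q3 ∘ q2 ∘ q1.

q2 · q1 = -0.4578 + 0.0035i + 0.3826j + 0.8025k
q3 · q2 · q1 = -0.3929 - 0.3546i + 0.0173j + 0.8483k
-0.3929 - 0.3546i + 0.0173j + 0.8483k


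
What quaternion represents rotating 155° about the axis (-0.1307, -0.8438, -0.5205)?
0.2164 - 0.1276i - 0.8238j - 0.5082k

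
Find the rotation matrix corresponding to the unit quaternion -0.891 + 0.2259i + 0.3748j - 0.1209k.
[[0.6898, -0.0461, -0.7225], [0.3848, 0.8687, 0.3119], [0.6133, -0.4932, 0.617]]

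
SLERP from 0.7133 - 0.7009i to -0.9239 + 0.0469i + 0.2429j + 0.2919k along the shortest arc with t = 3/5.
0.9087 - 0.3381i - 0.1566j - 0.1881k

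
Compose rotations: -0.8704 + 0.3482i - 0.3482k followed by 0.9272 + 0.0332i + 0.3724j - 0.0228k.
-0.8265 + 0.1643i - 0.3205j - 0.4327k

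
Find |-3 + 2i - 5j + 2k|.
√42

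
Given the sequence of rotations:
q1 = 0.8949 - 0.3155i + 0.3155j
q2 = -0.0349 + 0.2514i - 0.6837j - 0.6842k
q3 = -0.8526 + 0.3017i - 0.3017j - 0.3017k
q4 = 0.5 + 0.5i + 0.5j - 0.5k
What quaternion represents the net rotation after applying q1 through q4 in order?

q2 · q1 = 0.2638 + 0.4519i - 0.407j - 0.7487k
q3 · q2 · q1 = -0.7099 - 0.2026i + 0.357j + 0.5723k
q4 · q3 · q2 · q1 = -0.146 + 0.0084i - 0.3613j + 0.9209k
-0.146 + 0.0084i - 0.3613j + 0.9209k


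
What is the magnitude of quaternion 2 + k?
√5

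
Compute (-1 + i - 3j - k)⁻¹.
-0.0833 - 0.0833i + 0.25j + 0.0833k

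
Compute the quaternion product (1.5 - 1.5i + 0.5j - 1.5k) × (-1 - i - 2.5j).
-1.75 - 3.75i - 2.75j + 5.75k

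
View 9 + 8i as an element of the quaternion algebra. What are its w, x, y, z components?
9 + 8i + 0j + 0k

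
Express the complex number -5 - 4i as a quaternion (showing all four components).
-5 - 4i + 0j + 0k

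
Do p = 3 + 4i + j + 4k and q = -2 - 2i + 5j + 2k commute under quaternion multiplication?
No: pq = -11 - 32i - 3j + 20k ≠ -11 + 4i + 29j - 24k = qp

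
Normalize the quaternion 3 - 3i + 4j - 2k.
0.4867 - 0.4867i + 0.6489j - 0.3244k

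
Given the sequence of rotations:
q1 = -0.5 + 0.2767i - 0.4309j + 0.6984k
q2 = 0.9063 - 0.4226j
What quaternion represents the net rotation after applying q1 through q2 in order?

q2 · q1 = -0.6352 - 0.0444i - 0.1792j + 0.7499k
-0.6352 - 0.0444i - 0.1792j + 0.7499k


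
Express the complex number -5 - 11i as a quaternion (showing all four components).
-5 - 11i + 0j + 0k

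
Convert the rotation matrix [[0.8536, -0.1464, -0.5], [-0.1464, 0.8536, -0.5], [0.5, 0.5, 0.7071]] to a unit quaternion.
0.9239 + 0.2706i - 0.2706j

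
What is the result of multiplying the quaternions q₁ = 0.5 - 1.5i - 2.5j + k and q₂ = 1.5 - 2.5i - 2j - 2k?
-6 + 3.5i - 10.25j - 2.75k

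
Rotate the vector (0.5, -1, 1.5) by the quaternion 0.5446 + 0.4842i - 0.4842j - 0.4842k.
(-1.522, -0.648, -0.874)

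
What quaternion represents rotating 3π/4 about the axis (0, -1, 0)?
0.3827 - 0.9239j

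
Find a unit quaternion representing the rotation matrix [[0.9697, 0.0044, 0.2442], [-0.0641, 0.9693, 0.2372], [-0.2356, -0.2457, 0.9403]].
0.9848 - 0.1226i + 0.1218j - 0.0174k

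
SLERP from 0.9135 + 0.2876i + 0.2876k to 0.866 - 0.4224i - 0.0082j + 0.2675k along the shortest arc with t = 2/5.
0.9545 + 0.0006i - 0.0035j + 0.2983k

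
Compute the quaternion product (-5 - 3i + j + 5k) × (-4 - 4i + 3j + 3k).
-10 + 20i - 30j - 40k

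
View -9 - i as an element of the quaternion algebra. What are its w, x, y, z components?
-9 - i + 0j + 0k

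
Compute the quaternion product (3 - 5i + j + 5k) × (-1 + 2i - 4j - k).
16 + 30i - 8j + 10k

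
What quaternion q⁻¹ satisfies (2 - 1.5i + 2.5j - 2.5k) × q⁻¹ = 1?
0.1067 + 0.08i - 0.1333j + 0.1333k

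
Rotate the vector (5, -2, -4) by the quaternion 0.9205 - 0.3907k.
(2.035, -4.986, -4)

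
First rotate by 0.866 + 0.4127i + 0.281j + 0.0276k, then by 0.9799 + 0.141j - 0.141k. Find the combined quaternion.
0.8129 + 0.4479i + 0.3393j - 0.1533k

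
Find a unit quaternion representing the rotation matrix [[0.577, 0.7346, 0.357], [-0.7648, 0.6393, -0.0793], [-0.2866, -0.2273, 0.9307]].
0.887 - 0.0417i + 0.1814j - 0.4226k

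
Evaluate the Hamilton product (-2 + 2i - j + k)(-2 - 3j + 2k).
-1 - 3i + 4j - 12k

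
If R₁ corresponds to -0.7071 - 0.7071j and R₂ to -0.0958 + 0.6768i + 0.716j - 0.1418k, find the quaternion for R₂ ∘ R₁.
0.574 - 0.5788i - 0.4385j - 0.3783k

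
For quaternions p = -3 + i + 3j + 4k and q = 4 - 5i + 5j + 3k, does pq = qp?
No: pq = -34 + 8i - 26j + 27k ≠ -34 + 30i + 20j - 13k = qp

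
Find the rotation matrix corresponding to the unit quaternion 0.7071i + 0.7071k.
[[0, 0, 1], [0, -1, 0], [1, 0, 0]]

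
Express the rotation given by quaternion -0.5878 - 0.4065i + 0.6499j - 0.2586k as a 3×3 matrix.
[[0.0215, -0.8324, -0.5538], [-0.2244, 0.5358, -0.814], [0.9743, 0.1418, -0.1752]]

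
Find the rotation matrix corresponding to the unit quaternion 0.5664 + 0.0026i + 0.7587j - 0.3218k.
[[-0.3584, 0.3685, 0.8578], [-0.3606, 0.7929, -0.4912], [-0.8611, -0.4854, -0.1513]]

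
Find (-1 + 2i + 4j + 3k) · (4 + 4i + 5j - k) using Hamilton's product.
-29 - 15i + 25j + 7k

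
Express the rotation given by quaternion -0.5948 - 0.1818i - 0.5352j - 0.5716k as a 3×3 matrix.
[[-0.2263, -0.4854, 0.8445], [0.8746, 0.2804, 0.3956], [-0.4288, 0.8281, 0.361]]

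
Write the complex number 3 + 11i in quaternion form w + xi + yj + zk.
3 + 11i + 0j + 0k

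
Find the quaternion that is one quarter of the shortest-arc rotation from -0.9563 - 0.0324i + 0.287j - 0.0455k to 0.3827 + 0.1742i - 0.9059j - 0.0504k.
-0.8705 - 0.0753i + 0.4859j - 0.0219k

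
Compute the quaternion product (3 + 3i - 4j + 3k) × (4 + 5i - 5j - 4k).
-11 + 58i - 4j + 5k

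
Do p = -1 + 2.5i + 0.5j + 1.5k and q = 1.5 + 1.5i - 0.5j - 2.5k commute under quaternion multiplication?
No: pq = -1.25 + 1.75i + 9.75j + 2.75k ≠ -1.25 + 2.75i - 7.25j + 6.75k = qp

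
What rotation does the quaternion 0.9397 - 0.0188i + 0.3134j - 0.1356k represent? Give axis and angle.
axis = (-0.055, 0.9164, -0.3965), θ = 40°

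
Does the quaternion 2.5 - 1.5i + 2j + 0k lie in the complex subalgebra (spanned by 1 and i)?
No. The quaternion 2.5 - 1.5i + 2j has j-coefficient y = 2 and k-coefficient z = 0, not both zero, so it does not lie in the complex subalgebra spanned by 1 and i.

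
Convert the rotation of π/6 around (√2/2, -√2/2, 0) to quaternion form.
0.9659 + 0.183i - 0.183j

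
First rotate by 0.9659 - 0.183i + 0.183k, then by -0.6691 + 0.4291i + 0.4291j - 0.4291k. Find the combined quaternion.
-0.4892 + 0.6154i + 0.4145j - 0.4584k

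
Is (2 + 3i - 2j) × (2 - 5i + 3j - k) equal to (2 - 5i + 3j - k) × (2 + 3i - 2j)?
No: pq = 25 - 2i + 5j - 3k ≠ 25 - 6i - j - k = qp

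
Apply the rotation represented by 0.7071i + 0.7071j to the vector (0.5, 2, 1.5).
(2, 0.5, -1.5)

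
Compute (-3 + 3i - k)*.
-3 - 3i + k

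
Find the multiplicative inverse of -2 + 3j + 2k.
-0.1176 - 0.1765j - 0.1176k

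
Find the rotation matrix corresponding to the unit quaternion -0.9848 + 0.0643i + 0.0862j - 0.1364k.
[[0.9479, -0.2576, -0.1873], [0.2797, 0.9545, 0.1031], [0.1522, -0.1502, 0.9769]]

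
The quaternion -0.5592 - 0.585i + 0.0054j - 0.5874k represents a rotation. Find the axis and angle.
axis = (-0.7056, 0.0065, -0.7085), θ = 248°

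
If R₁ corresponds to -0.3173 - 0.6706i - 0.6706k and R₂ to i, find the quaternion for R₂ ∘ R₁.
0.6706 - 0.3173i + 0.6706j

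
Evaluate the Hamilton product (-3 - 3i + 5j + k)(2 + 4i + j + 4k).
-3 + i + 23j - 33k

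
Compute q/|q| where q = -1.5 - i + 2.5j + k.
-0.4629 - 0.3086i + 0.7715j + 0.3086k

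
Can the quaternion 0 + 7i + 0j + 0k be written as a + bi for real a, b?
Yes. The quaternion 7i has j- and k-coefficients y = z = 0, so it lies in the complex subalgebra spanned by 1 and i.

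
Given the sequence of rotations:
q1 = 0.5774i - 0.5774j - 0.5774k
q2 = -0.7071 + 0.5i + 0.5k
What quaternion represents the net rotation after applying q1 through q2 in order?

q2 · q1 = -0.1196i + 0.9857j + 0.1196k
-0.1196i + 0.9857j + 0.1196k


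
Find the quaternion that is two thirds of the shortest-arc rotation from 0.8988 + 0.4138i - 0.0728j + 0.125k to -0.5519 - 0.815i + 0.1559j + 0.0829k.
0.6953 + 0.7062i - 0.1329j - 0.0132k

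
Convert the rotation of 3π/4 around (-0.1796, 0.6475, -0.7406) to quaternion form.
0.3827 - 0.1659i + 0.5982j - 0.6842k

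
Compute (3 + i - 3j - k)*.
3 - i + 3j + k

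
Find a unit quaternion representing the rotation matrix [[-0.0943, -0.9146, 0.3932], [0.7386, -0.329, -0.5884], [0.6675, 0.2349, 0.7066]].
0.5664 + 0.3634i - 0.1211j + 0.7297k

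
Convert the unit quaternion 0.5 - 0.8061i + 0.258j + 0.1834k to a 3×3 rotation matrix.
[[0.7996, -0.5993, -0.0377], [-0.2325, -0.3669, 0.9007], [-0.5537, -0.7115, -0.4327]]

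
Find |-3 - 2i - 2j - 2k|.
√21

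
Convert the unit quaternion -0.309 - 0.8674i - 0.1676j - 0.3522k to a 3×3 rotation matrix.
[[0.6957, 0.0731, 0.7146], [0.5084, -0.7529, -0.418], [0.5074, 0.6541, -0.5609]]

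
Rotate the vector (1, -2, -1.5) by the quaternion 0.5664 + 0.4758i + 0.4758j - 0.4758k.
(-2.018, 1.213, -1.306)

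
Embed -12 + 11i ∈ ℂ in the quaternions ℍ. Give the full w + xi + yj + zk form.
-12 + 11i + 0j + 0k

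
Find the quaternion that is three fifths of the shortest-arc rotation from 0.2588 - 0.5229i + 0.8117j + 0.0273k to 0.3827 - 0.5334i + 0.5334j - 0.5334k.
0.3503 - 0.5572i + 0.6798j - 0.3235k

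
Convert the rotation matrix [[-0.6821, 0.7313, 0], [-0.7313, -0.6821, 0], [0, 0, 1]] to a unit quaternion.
-0.3987 + 0.9171k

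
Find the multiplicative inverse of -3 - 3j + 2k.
-0.1364 + 0.1364j - 0.0909k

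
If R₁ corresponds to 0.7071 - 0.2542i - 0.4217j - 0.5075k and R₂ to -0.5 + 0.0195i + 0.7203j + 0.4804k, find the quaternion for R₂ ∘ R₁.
0.199 - 0.0221i + 0.608j + 0.7683k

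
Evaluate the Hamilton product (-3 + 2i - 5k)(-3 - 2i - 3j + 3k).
28 - 15i + 13j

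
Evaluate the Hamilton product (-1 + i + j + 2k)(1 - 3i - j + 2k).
-1 + 8i - 6j + 2k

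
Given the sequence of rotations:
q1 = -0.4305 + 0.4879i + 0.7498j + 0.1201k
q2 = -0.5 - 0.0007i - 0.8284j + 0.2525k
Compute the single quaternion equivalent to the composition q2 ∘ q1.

q2 · q1 = 0.8064 - 0.5325i + 0.105j + 0.2349k
0.8064 - 0.5325i + 0.105j + 0.2349k


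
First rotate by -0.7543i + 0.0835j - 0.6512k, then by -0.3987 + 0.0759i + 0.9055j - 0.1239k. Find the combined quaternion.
-0.099 - 0.2786i + 0.1096j + 0.949k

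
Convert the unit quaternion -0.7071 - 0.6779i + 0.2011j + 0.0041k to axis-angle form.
axis = (-0.9587, 0.2844, 0.0058), θ = 3π/2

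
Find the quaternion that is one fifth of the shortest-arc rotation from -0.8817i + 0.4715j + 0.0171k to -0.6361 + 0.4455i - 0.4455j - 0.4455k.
0.146 - 0.8457i + 0.4998j + 0.1167k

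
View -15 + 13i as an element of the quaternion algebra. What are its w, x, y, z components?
-15 + 13i + 0j + 0k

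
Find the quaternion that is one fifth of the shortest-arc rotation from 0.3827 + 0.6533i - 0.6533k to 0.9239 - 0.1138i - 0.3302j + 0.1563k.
0.6071 + 0.564i - 0.0923j - 0.5521k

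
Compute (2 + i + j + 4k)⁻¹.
0.0909 - 0.0455i - 0.0455j - 0.1818k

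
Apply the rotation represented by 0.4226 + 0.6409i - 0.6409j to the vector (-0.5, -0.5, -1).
(0.863, 0.863, 0.101)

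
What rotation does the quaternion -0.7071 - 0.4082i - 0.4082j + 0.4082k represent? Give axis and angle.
axis = (-√3/3, -√3/3, √3/3), θ = 3π/2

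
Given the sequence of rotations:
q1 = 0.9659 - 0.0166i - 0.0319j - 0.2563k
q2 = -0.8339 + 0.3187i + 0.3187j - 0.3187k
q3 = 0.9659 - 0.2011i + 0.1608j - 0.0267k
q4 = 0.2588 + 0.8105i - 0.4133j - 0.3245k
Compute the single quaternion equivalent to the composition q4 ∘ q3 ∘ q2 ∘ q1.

q2 · q1 = -0.8717 + 0.2298i + 0.4214j - 0.099k
q3 · q2 · q1 = -0.8662 + 0.3926i + 0.2408j - 0.194k
q4 · q3 · q2 · q1 = -0.5058 - 0.4421i + 0.4502j + 0.5883k
-0.5058 - 0.4421i + 0.4502j + 0.5883k


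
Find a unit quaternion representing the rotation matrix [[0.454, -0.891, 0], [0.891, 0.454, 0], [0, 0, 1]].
0.8526 + 0.5225k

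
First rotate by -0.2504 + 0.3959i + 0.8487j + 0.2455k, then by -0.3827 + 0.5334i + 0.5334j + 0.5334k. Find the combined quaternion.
-0.699 - 0.6068i - 0.3781j + 0.014k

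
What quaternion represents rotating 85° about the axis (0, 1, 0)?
0.7373 + 0.6756j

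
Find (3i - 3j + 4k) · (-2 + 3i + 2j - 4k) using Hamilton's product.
13 - 2i + 30j + 7k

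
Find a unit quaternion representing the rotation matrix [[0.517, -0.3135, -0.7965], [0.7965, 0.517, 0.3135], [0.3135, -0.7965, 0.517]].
0.7986 - 0.3475i - 0.3475j + 0.3475k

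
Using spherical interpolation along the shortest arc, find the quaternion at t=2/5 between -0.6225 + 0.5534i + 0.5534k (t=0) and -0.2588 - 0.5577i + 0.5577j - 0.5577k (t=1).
-0.3044 + 0.6467i - 0.2663j + 0.6467k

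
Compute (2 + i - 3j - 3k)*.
2 - i + 3j + 3k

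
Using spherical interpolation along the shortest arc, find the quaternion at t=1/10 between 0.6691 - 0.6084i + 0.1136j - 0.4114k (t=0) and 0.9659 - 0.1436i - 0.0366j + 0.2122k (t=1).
0.7276 - 0.578i + 0.1007j - 0.3556k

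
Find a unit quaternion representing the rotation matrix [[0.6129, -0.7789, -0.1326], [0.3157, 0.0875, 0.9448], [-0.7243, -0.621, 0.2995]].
0.7071 - 0.5536i + 0.2092j + 0.387k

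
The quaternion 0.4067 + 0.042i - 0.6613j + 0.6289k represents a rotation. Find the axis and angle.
axis = (0.046, -0.7239, 0.6884), θ = 132°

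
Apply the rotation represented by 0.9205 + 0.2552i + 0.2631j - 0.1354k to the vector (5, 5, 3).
(7.288, 1.967, 1.419)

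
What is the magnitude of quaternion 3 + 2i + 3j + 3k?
√31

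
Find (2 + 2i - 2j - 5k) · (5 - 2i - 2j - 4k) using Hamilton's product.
-10 + 4i + 4j - 41k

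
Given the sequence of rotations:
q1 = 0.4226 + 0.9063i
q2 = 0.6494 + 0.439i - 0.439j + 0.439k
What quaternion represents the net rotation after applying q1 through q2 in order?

q2 · q1 = -0.1234 + 0.7741i + 0.2123j + 0.5834k
-0.1234 + 0.7741i + 0.2123j + 0.5834k


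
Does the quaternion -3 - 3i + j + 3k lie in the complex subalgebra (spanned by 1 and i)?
No. The quaternion -3 - 3i + j + 3k has j-coefficient y = 1 and k-coefficient z = 3, not both zero, so it does not lie in the complex subalgebra spanned by 1 and i.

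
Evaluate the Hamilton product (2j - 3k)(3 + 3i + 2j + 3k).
5 + 12i - 3j - 15k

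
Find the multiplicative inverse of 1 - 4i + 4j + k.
0.0294 + 0.1176i - 0.1176j - 0.0294k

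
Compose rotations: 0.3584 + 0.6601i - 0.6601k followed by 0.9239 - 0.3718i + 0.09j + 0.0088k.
0.5824 + 0.4172i - 0.2074j - 0.6661k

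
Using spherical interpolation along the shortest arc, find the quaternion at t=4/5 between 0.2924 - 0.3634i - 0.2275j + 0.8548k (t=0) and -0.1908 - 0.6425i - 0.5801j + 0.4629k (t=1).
-0.0939 - 0.6147i - 0.5327j + 0.5741k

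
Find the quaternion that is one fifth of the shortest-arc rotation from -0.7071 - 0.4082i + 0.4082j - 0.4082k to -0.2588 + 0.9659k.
-0.5692 - 0.3696i + 0.3696j - 0.6347k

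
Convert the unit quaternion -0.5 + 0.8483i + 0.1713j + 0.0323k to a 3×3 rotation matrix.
[[0.9392, 0.3229, -0.1165], [0.2583, -0.4413, 0.8594], [0.2261, -0.8372, -0.4979]]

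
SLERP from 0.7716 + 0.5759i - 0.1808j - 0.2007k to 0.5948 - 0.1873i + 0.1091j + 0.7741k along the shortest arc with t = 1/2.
0.891 + 0.2534i - 0.0468j + 0.3739k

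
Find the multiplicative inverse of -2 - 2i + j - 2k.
-0.1538 + 0.1538i - 0.0769j + 0.1538k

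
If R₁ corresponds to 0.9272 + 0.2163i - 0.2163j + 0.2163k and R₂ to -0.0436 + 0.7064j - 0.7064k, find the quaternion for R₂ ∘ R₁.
0.2652 - 0.0094i + 0.5116j - 0.8172k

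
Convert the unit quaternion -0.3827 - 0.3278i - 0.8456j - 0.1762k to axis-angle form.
axis = (-0.3548, -0.9153, -0.1907), θ = 5π/4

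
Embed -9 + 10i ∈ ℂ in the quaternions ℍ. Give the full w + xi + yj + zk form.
-9 + 10i + 0j + 0k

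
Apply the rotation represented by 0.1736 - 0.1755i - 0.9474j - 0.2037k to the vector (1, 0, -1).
(-0.621, -0.185, 1.257)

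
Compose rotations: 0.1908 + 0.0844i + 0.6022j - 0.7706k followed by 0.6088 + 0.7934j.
-0.3616 - 0.56i + 0.518j - 0.5361k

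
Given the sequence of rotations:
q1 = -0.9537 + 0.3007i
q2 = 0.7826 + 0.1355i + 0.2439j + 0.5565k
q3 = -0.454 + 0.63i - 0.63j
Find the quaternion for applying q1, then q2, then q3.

q2 · q1 = -0.7871 + 0.1061i - 0.0653j - 0.6041k
q3 · q2 · q1 = 0.2494 - 0.1635i + 0.9061j + 0.3k
0.2494 - 0.1635i + 0.9061j + 0.3k


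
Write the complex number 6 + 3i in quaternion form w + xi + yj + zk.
6 + 3i + 0j + 0k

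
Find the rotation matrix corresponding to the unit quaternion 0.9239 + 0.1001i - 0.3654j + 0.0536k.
[[0.7272, -0.1722, -0.6645], [0.0259, 0.9742, -0.2241], [0.6859, 0.1458, 0.7129]]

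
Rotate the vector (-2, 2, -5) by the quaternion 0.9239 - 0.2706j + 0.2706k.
(0.086, 1.439, -5.561)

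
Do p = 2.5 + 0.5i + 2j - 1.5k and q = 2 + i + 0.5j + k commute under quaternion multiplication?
No: pq = 5 + 6.25i + 3.25j - 2.25k ≠ 5 + 0.75i + 7.25j + 1.25k = qp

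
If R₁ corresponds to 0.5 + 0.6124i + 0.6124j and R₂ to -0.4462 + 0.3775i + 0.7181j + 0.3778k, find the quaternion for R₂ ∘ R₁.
-0.894 - 0.3159i + 0.3172j - 0.0197k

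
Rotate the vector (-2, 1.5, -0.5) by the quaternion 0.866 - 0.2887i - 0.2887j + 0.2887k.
(-1.5, -0.5, -2)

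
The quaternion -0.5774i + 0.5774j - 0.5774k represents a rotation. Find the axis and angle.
axis = (-√3/3, √3/3, -√3/3), θ = π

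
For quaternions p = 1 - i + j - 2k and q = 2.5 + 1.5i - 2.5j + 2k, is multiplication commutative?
No: pq = 10.5 - 4i - j - 2k ≠ 10.5 + 2i + j - 4k = qp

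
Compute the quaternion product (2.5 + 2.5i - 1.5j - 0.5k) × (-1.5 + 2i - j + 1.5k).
-9.5 - 1.5i - 5j + 5k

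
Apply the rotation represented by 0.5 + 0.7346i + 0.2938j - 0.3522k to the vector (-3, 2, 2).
(-0.617, -2.776, 2.985)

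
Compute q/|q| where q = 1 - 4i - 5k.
0.1543 - 0.6172i - 0.7715k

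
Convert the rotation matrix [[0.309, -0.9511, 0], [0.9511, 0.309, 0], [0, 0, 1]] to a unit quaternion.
0.809 + 0.5878k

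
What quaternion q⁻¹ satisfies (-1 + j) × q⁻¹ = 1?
-0.5 - 0.5j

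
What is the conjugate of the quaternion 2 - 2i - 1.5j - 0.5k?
2 + 2i + 1.5j + 0.5k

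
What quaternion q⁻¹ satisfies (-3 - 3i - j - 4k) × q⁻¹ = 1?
-0.0857 + 0.0857i + 0.0286j + 0.1143k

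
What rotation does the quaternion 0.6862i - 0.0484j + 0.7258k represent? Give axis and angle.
axis = (0.6862, -0.0484, 0.7258), θ = π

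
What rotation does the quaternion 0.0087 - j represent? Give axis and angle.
axis = (0, -1, 0), θ = 179°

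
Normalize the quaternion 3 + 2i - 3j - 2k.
0.5883 + 0.3922i - 0.5883j - 0.3922k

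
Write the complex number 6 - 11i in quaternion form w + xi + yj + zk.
6 - 11i + 0j + 0k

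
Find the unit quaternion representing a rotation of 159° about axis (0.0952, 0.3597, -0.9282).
0.1822 + 0.0936i + 0.3537j - 0.9127k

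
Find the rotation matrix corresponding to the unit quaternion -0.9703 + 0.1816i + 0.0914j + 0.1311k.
[[0.9489, 0.2876, -0.1298], [-0.2212, 0.8997, 0.3764], [0.225, -0.3284, 0.9173]]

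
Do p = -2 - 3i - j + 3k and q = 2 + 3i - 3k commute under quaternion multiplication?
No: pq = 14 - 9i - 2j + 15k ≠ 14 - 15i - 2j + 9k = qp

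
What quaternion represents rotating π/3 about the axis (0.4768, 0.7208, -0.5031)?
0.866 + 0.2384i + 0.3604j - 0.2515k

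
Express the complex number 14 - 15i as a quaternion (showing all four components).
14 - 15i + 0j + 0k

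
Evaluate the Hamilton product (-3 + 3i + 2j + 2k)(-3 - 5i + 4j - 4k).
24 - 10i - 16j + 28k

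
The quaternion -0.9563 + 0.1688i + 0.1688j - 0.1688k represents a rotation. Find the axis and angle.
axis = (√3/3, √3/3, -√3/3), θ = 326°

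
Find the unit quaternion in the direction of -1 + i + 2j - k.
-0.378 + 0.378i + 0.7559j - 0.378k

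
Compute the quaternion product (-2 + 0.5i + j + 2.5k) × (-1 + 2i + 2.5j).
-1.5 - 10.75i - j - 3.25k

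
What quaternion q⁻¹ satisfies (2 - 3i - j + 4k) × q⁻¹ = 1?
0.0667 + 0.1i + 0.0333j - 0.1333k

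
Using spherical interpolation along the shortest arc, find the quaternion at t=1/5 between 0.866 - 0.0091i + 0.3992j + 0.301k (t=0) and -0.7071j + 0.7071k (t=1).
0.8094 - 0.0085i + 0.5828j + 0.0717k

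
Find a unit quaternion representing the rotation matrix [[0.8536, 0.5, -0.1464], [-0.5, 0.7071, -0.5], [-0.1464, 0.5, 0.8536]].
0.9239 + 0.2706i - 0.2706k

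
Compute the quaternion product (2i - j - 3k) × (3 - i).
2 + 6i - 10k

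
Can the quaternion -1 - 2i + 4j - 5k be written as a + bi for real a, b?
No. The quaternion -1 - 2i + 4j - 5k has j-coefficient y = 4 and k-coefficient z = -5, not both zero, so it does not lie in the complex subalgebra spanned by 1 and i.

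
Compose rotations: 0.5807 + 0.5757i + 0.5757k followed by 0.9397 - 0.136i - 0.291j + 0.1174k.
0.5564 + 0.2945i - 0.0231j + 0.7767k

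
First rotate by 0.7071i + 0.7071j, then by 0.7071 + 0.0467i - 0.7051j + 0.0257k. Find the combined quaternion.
0.4656 + 0.4818i + 0.5182j + 0.5316k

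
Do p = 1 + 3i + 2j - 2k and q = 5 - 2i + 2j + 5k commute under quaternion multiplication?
No: pq = 17 + 27i + j + 5k ≠ 17 - i + 23j - 15k = qp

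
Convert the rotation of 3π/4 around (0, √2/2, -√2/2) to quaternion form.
0.3827 + 0.6533j - 0.6533k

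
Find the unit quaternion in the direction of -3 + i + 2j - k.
-0.7746 + 0.2582i + 0.5164j - 0.2582k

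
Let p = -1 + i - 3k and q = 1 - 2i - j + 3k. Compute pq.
10 + 4j - 7k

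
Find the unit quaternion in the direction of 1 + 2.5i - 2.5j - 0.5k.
0.2697 + 0.6742i - 0.6742j - 0.1348k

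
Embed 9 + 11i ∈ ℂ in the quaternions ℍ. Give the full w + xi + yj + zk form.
9 + 11i + 0j + 0k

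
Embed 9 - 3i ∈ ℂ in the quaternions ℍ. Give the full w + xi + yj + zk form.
9 - 3i + 0j + 0k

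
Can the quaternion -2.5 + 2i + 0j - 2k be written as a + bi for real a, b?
No. The quaternion -2.5 + 2i - 2k has j-coefficient y = 0 and k-coefficient z = -2, not both zero, so it does not lie in the complex subalgebra spanned by 1 and i.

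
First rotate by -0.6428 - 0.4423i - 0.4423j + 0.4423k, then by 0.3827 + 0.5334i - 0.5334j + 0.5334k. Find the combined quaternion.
-0.4819 - 0.5121i - 0.2982j - 0.6454k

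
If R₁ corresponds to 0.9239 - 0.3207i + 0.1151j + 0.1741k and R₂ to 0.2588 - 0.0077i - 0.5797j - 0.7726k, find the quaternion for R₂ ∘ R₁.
0.4379 - 0.1021i - 0.2567j - 0.8555k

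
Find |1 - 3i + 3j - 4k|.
√35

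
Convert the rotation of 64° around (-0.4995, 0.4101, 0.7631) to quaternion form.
0.848 - 0.2647i + 0.2173j + 0.4044k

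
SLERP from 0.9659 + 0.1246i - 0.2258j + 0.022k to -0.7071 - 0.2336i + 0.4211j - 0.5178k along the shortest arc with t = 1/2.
0.8772 + 0.1878i - 0.3392j + 0.283k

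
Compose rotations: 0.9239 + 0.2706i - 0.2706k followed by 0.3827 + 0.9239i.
0.1036 + 0.9571i + 0.25j - 0.1036k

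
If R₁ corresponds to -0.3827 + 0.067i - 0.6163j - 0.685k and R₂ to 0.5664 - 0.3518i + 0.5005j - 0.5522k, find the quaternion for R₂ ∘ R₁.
-0.263 - 0.5106i - 0.8186j + 0.0066k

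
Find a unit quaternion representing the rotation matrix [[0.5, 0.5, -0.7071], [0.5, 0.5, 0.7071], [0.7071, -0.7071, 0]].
0.7071 - 0.5i - 0.5j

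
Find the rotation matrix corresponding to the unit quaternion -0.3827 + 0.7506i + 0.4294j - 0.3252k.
[[0.4197, 0.3957, -0.8169], [0.8935, -0.3383, 0.2952], [-0.1595, -0.8538, -0.4956]]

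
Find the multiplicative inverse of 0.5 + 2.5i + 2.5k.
0.0392 - 0.1961i - 0.1961k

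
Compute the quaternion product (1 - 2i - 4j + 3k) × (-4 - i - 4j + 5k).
-37 - i + 19j - 3k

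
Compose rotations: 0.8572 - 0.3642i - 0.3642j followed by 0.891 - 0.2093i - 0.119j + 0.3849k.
0.6442 - 0.3637i - 0.5667j + 0.3628k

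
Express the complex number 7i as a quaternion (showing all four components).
0 + 7i + 0j + 0k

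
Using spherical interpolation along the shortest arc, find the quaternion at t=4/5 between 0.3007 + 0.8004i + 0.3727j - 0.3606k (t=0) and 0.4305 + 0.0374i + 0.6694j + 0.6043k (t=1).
0.4748 + 0.256i + 0.712j + 0.4495k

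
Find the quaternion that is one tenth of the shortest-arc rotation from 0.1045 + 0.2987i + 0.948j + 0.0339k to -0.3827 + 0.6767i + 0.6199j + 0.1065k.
0.0539 + 0.3472i + 0.9353j + 0.0426k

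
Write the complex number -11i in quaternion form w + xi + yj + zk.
0 - 11i + 0j + 0k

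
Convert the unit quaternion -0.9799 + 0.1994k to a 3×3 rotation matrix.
[[0.9205, 0.3908, 0], [-0.3908, 0.9205, 0], [0, 0, 1]]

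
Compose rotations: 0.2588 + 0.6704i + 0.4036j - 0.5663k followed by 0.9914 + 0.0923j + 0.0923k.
0.2716 + 0.5751i + 0.4859j - 0.5994k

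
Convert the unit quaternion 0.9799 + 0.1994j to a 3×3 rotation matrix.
[[0.9205, 0, 0.3908], [0, 1, 0], [-0.3908, 0, 0.9205]]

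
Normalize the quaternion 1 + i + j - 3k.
0.2887 + 0.2887i + 0.2887j - 0.866k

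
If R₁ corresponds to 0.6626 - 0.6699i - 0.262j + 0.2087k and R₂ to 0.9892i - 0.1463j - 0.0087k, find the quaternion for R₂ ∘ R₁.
0.6262 + 0.6226i - 0.2976j - 0.3629k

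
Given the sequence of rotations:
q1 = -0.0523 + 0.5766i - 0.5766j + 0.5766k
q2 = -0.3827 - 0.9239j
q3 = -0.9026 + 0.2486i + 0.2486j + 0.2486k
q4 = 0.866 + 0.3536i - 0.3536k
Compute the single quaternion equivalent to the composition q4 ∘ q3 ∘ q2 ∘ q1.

q2 · q1 = -0.5127 - 0.7534i + 0.269j + 0.3121k
q3 · q2 · q1 = 0.5056 + 0.5633i - 0.6351j - 0.155k
q4 · q3 · q2 · q1 = 0.1839 + 0.442i - 0.6944j - 0.5376k
0.1839 + 0.442i - 0.6944j - 0.5376k


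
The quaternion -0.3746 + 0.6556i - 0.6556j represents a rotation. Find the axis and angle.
axis = (√2/2, -√2/2, 0), θ = 224°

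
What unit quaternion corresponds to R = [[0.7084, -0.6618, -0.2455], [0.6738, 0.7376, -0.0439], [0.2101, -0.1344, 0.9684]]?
0.9239 - 0.0245i - 0.1233j + 0.3614k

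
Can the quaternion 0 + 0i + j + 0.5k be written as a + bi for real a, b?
No. The quaternion j + 0.5k has j-coefficient y = 1 and k-coefficient z = 0.5, not both zero, so it does not lie in the complex subalgebra spanned by 1 and i.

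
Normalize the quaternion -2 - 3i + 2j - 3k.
-0.3922 - 0.5883i + 0.3922j - 0.5883k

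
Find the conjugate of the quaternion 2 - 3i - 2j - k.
2 + 3i + 2j + k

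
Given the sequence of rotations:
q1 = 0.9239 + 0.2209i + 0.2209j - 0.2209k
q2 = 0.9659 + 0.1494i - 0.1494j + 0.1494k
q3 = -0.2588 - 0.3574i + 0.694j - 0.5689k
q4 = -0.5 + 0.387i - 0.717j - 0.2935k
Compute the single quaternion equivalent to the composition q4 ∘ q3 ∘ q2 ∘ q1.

q2 · q1 = 0.9254 + 0.3514i + 0.1413j - 0.0093k
q3 · q2 · q1 = -0.2173 - 0.3477i + 0.4024j - 0.8184k
q4 · q3 · q2 · q1 = 0.2915 + 0.7947i + 0.3734j + 0.3794k
0.2915 + 0.7947i + 0.3734j + 0.3794k


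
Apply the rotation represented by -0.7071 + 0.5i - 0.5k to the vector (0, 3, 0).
(-2.121, 0, -2.121)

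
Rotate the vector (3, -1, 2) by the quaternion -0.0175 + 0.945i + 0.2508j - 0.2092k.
(1.085, 2.174, -2.846)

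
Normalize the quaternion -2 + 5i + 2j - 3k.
-0.3086 + 0.7715i + 0.3086j - 0.4629k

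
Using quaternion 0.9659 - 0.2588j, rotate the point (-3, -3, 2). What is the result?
(-3.598, -3, 0.232)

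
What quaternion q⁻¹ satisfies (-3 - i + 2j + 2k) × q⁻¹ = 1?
-0.1667 + 0.0556i - 0.1111j - 0.1111k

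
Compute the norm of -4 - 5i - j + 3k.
√51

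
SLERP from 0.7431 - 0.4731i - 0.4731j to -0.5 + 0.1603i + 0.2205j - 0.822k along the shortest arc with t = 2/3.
0.6541 - 0.3006i - 0.3448j + 0.6024k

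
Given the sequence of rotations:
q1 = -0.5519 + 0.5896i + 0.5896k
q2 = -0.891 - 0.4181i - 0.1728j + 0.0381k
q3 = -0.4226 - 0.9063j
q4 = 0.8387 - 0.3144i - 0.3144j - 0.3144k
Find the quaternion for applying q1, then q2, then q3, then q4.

q2 · q1 = 0.7158 - 0.3965i + 0.3643j - 0.4445k
q3 · q2 · q1 = 0.0277 + 0.5704i - 0.8027j - 0.1715k
q4 · q3 · q2 · q1 = -0.1037 + 0.2712i - 0.9152j + 0.2792k
-0.1037 + 0.2712i - 0.9152j + 0.2792k


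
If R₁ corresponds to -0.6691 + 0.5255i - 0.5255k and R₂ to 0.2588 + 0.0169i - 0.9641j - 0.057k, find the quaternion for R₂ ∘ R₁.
-0.212 + 0.6313i + 0.624j + 0.4088k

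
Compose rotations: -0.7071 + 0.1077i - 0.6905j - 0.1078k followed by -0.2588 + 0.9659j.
0.85 - 0.132i - 0.5043j - 0.0761k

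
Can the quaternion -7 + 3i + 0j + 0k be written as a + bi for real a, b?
Yes. The quaternion -7 + 3i has j- and k-coefficients y = z = 0, so it lies in the complex subalgebra spanned by 1 and i.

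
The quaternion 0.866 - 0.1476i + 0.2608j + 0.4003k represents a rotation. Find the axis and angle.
axis = (-0.2952, 0.5216, 0.8005), θ = π/3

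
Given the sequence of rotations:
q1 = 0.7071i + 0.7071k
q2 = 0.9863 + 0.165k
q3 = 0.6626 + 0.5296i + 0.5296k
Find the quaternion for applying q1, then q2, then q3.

q2 · q1 = -0.1167 + 0.6974i + 0.1167j + 0.6974k
q3 · q2 · q1 = -0.816 + 0.3385i + 0.0773j + 0.4621k
-0.816 + 0.3385i + 0.0773j + 0.4621k


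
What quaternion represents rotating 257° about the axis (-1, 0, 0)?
-0.6225 - 0.7826i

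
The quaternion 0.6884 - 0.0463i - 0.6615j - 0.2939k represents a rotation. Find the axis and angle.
axis = (-0.0638, -0.912, -0.4052), θ = 93°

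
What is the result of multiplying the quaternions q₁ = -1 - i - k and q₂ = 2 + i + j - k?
-2 - 2i - 3j - 2k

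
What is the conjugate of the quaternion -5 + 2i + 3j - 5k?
-5 - 2i - 3j + 5k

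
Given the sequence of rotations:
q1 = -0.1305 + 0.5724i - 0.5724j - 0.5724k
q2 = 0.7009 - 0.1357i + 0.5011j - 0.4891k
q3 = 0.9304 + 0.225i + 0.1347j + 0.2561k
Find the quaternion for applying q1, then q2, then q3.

q2 · q1 = -0.0069 - 0.1479i - 0.8242j - 0.5465k
q3 · q2 · q1 = 0.2778 - 0.0017i - 0.6827j - 0.6758k
0.2778 - 0.0017i - 0.6827j - 0.6758k


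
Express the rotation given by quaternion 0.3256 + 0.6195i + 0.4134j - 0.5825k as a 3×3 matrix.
[[-0.0204, 0.8915, -0.4525], [0.1329, -0.4462, -0.885], [-0.9909, -0.0782, -0.1094]]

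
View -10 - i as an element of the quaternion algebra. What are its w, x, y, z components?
-10 - i + 0j + 0k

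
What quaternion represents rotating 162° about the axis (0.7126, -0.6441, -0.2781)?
0.1564 + 0.7038i - 0.6362j - 0.2747k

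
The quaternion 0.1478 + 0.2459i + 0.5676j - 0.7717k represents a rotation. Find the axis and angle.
axis = (0.2486, 0.5739, -0.7803), θ = 163°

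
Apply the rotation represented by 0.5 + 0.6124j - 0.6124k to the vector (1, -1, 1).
(-0.5, -1.612, 0.388)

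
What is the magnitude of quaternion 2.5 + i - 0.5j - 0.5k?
2.784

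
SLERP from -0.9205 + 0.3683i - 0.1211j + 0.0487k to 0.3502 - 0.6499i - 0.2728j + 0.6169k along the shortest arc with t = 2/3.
-0.6237 + 0.6281i + 0.1547j - 0.4388k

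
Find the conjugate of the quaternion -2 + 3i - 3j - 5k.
-2 - 3i + 3j + 5k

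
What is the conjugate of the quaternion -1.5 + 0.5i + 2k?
-1.5 - 0.5i - 2k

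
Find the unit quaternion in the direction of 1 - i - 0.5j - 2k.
0.4 - 0.4i - 0.2j - 0.8k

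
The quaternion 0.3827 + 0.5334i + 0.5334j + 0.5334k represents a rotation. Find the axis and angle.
axis = (√3/3, √3/3, √3/3), θ = 3π/4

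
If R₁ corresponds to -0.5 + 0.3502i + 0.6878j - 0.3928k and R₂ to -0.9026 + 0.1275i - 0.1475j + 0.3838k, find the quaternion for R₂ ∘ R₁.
0.6589 - 0.5859i - 0.3626j + 0.302k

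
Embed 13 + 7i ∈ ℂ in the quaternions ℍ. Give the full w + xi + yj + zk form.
13 + 7i + 0j + 0k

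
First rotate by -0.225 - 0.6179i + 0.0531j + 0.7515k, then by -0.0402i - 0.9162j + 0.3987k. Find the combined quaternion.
-0.2758 - 0.7007i - 0.01j - 0.658k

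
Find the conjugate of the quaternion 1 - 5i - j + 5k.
1 + 5i + j - 5k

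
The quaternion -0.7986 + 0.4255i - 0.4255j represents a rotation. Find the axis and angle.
axis = (√2/2, -√2/2, 0), θ = 286°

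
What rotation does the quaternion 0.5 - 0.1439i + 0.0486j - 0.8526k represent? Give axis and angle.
axis = (-0.1662, 0.0561, -0.9845), θ = 2π/3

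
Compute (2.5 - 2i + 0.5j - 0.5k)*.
2.5 + 2i - 0.5j + 0.5k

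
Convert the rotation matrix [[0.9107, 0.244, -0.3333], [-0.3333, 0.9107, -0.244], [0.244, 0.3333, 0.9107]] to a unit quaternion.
0.9659 + 0.1494i - 0.1494j - 0.1494k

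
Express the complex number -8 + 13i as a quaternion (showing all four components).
-8 + 13i + 0j + 0k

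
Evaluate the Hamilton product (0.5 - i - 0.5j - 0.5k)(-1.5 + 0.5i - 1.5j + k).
-0.5 + 0.5i + 0.75j + 3k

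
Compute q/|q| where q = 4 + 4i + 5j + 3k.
0.4924 + 0.4924i + 0.6155j + 0.3693k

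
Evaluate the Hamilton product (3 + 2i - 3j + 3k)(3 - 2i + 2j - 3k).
28 + 3i - 3j - 2k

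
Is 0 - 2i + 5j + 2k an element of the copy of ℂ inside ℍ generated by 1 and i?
No. The quaternion -2i + 5j + 2k has j-coefficient y = 5 and k-coefficient z = 2, not both zero, so it does not lie in the complex subalgebra spanned by 1 and i.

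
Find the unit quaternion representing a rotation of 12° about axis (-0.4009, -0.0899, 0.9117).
0.9945 - 0.0419i - 0.0094j + 0.0953k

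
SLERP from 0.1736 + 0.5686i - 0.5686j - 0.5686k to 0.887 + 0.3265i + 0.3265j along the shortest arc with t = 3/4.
0.845 + 0.4881i + 0.0891j - 0.1995k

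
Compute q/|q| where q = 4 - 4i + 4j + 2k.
0.5547 - 0.5547i + 0.5547j + 0.2774k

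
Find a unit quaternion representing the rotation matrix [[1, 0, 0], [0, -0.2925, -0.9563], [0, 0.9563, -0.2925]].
0.5948 + 0.8039i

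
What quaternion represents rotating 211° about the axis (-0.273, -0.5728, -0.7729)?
-0.2672 - 0.2631i - 0.552j - 0.7448k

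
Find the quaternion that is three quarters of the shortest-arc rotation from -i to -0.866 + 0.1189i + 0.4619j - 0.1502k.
0.7728 - 0.4636i - 0.4122j + 0.134k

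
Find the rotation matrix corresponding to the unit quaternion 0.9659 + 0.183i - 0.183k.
[[0.933, 0.3535, -0.067], [-0.3535, 0.866, -0.3535], [-0.067, 0.3535, 0.933]]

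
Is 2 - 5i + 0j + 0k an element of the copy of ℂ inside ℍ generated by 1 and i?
Yes. The quaternion 2 - 5i has j- and k-coefficients y = z = 0, so it lies in the complex subalgebra spanned by 1 and i.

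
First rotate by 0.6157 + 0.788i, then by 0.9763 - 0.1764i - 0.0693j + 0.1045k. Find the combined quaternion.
0.7401 + 0.6607i + 0.0397j + 0.1189k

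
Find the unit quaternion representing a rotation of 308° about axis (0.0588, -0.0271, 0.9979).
-0.8988 + 0.0258i - 0.0119j + 0.4375k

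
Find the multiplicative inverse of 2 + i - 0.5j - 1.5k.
0.2667 - 0.1333i + 0.0667j + 0.2k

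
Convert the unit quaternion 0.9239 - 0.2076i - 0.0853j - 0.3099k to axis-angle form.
axis = (-0.5425, -0.2229, -0.8099), θ = π/4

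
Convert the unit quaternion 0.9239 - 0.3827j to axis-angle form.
axis = (0, -1, 0), θ = π/4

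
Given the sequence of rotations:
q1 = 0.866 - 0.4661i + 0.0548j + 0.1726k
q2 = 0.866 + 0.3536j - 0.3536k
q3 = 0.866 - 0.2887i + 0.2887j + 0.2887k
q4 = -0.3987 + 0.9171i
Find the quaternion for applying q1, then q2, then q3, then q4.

q2 · q1 = 0.7916 - 0.3232i + 0.5185j + 0.0081k
q3 · q2 · q1 = 0.4402 - 0.6558i + 0.5866j + 0.1792k
q4 · q3 · q2 · q1 = 0.4259 + 0.6652i - 0.3982j + 0.4665k
0.4259 + 0.6652i - 0.3982j + 0.4665k


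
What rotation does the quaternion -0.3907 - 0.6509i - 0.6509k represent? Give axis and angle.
axis = (-√2/2, 0, -√2/2), θ = 226°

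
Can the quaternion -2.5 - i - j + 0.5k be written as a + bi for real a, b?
No. The quaternion -2.5 - i - j + 0.5k has j-coefficient y = -1 and k-coefficient z = 0.5, not both zero, so it does not lie in the complex subalgebra spanned by 1 and i.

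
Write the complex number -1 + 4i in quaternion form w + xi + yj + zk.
-1 + 4i + 0j + 0k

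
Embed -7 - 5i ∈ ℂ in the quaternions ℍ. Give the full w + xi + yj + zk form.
-7 - 5i + 0j + 0k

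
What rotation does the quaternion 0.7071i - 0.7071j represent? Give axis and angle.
axis = (√2/2, -√2/2, 0), θ = π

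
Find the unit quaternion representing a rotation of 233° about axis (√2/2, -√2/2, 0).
-0.4462 + 0.6328i - 0.6328j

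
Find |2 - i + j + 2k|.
√10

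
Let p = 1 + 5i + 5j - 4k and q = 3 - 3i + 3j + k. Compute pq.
7 + 29i + 25j + 19k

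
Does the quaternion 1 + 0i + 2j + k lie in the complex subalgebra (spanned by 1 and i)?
No. The quaternion 1 + 2j + k has j-coefficient y = 2 and k-coefficient z = 1, not both zero, so it does not lie in the complex subalgebra spanned by 1 and i.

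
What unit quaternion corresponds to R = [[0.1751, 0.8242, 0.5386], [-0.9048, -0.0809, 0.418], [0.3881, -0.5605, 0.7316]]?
0.6756 - 0.3621i + 0.0557j - 0.6398k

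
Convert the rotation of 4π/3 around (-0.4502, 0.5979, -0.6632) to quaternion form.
-0.5 - 0.3899i + 0.5178j - 0.5743k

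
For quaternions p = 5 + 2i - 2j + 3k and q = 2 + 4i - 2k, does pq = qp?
No: pq = 8 + 28i + 12j + 4k ≠ 8 + 20i - 20j - 12k = qp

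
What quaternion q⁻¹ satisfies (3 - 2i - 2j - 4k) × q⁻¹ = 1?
0.0909 + 0.0606i + 0.0606j + 0.1212k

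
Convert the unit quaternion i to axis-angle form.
axis = (1, 0, 0), θ = π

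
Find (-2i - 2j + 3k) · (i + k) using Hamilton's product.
-1 - 2i + 5j + 2k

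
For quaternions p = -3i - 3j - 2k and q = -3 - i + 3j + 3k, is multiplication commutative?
No: pq = 12 + 6i + 20j - 6k ≠ 12 + 12i - 2j + 18k = qp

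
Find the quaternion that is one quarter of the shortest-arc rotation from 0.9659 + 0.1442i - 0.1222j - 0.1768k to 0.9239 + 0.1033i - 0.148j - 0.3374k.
0.9581 + 0.1343i - 0.129j - 0.2176k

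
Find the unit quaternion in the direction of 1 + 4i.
0.2425 + 0.9701i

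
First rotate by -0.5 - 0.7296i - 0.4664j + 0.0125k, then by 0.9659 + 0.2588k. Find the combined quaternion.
-0.4862 - 0.584i - 0.6393j - 0.1173k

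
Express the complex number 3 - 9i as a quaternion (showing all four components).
3 - 9i + 0j + 0k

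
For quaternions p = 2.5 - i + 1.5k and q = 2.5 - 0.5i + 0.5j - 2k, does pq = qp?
No: pq = 8.75 - 4.5i - 1.5j - 1.75k ≠ 8.75 - 3i + 4j - 0.75k = qp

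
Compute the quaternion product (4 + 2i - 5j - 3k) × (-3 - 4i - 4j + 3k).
-15 - 49i + 5j - 7k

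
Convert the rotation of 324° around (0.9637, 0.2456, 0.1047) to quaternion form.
-0.9511 + 0.2978i + 0.0759j + 0.0324k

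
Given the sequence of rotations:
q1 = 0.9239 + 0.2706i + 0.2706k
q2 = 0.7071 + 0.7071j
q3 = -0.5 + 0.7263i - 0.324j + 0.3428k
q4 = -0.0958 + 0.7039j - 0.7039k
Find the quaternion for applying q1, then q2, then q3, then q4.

q2 · q1 = 0.6533 + 0.3827i + 0.6533j
q3 · q2 · q1 = -0.3929 + 0.0592i - 0.4071j + 0.8224k
q4 · q3 · q2 · q1 = 0.9031 + 0.2867i - 0.2792j + 0.1561k
0.9031 + 0.2867i - 0.2792j + 0.1561k
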